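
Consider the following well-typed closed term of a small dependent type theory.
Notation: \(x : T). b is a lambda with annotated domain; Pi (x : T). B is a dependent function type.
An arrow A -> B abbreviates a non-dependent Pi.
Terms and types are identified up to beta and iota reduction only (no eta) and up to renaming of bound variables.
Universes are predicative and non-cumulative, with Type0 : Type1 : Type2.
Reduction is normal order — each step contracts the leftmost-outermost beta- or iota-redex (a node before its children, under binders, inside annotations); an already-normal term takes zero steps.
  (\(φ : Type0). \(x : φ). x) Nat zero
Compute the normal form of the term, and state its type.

resulting normal form:
  zero
type:
  Nat
observation: contracting a beta-redex first, the term normalizes in 2 steps.


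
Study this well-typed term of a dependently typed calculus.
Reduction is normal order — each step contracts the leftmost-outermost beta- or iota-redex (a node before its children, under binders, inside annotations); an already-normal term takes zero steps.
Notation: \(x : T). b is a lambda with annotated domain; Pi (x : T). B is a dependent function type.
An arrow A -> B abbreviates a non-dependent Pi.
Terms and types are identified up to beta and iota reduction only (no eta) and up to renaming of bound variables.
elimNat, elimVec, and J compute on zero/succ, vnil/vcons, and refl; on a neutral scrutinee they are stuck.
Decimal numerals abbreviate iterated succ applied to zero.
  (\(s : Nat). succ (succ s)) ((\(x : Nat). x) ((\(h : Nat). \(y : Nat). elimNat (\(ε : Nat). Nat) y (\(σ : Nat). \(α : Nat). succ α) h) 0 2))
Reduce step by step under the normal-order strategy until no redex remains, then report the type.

normal-order reduction sequence:
  (\(s : Nat). succ (succ s)) ((\(x : Nat). x) ((\(h : Nat). \(y : Nat). elimNat (\(ε : Nat). Nat) y (\(σ : Nat). \(α : Nat). succ α) h) 0 2))
  ~> succ (succ ((\(s : Nat). s) ((\(x : Nat). \(h : Nat). elimNat (\(y : Nat). Nat) h (\(ε : Nat). \(σ : Nat). succ σ) x) 0 2)))
  ~> succ (succ ((\(s : Nat). \(x : Nat). elimNat (\(h : Nat). Nat) x (\(y : Nat). \(ε : Nat). succ ε) s) 0 2))
  ~> succ (succ ((\(s : Nat). elimNat (\(x : Nat). Nat) s (\(h : Nat). \(y : Nat). succ y) 0) 2))
  ~> succ (succ (elimNat (\(s : Nat). Nat) 2 (\(x : Nat). \(h : Nat). succ h) 0))
  ~> 4
type:
  Nat


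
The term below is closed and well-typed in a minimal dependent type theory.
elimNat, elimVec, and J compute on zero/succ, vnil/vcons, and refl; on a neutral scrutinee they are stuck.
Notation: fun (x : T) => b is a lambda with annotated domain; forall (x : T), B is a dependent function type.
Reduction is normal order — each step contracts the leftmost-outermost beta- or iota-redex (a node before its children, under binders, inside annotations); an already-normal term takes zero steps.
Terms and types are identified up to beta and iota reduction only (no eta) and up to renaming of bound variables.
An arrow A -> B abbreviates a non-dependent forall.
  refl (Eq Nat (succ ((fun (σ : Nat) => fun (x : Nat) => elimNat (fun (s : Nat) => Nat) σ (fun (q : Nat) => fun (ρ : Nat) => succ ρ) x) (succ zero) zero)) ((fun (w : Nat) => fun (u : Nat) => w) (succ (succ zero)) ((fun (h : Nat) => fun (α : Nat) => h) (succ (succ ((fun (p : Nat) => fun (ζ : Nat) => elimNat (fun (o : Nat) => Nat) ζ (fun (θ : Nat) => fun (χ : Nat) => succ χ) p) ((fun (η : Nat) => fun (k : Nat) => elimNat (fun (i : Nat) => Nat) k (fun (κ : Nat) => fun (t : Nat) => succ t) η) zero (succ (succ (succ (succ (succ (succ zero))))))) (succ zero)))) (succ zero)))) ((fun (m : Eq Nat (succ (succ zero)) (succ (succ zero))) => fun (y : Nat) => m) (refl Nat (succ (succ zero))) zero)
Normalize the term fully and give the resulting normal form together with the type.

normal form:
  refl (Eq Nat (succ (succ zero)) (succ (succ zero))) (refl Nat (succ (succ zero)))
type:
  Eq (Eq Nat (succ (succ zero)) (succ (succ zero))) (refl Nat (succ (succ zero))) (refl Nat (succ (succ zero)))


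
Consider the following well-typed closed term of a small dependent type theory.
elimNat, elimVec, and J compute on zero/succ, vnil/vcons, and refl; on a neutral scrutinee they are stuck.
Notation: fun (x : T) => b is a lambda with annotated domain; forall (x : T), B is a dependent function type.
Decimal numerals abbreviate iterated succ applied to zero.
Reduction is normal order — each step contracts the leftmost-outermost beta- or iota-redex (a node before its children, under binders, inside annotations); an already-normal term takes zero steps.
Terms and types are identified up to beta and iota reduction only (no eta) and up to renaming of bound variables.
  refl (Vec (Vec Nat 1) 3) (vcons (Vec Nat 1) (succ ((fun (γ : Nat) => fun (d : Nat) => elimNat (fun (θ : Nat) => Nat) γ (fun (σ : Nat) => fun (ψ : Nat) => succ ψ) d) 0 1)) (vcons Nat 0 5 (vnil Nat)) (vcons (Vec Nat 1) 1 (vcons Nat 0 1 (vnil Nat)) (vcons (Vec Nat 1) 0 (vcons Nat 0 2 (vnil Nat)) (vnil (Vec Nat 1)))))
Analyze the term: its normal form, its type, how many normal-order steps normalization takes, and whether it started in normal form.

reduced normal form:
  refl (Vec (Vec Nat 1) 3) (vcons (Vec Nat 1) 2 (vcons Nat 0 5 (vnil Nat)) (vcons (Vec Nat 1) 1 (vcons Nat 0 1 (vnil Nat)) (vcons (Vec Nat 1) 0 (vcons Nat 0 2 (vnil Nat)) (vnil (Vec Nat 1)))))
type:
  Eq (Vec (Vec Nat 1) 3) (vcons (Vec Nat 1) 2 (vcons Nat 0 5 (vnil Nat)) (vcons (Vec Nat 1) 1 (vcons Nat 0 1 (vnil Nat)) (vcons (Vec Nat 1) 0 (vcons Nat 0 2 (vnil Nat)) (vnil (Vec Nat 1))))) (vcons (Vec Nat 1) 2 (vcons Nat 0 5 (vnil Nat)) (vcons (Vec Nat 1) 1 (vcons Nat 0 1 (vnil Nat)) (vcons (Vec Nat 1) 0 (vcons Nat 0 2 (vnil Nat)) (vnil (Vec Nat 1)))))
reduction steps (normal order): 6
already normal: no
first contracted redex: a beta-redex


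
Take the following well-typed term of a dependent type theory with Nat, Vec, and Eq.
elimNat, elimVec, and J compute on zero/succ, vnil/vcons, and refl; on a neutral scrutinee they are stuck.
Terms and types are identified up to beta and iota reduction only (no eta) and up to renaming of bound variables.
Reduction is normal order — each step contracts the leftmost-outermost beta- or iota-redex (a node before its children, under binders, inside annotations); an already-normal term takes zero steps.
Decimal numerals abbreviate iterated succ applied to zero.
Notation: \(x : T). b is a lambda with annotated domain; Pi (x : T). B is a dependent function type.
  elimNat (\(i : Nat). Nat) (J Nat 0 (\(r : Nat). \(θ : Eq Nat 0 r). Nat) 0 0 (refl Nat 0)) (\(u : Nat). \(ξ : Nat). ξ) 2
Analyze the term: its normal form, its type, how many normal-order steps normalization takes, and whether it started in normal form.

reduced normal form:
  0
inferred type:
  Nat
reduction steps (normal order): 8
term was already normal: no
first contracted redex: an elimNat iota-redex


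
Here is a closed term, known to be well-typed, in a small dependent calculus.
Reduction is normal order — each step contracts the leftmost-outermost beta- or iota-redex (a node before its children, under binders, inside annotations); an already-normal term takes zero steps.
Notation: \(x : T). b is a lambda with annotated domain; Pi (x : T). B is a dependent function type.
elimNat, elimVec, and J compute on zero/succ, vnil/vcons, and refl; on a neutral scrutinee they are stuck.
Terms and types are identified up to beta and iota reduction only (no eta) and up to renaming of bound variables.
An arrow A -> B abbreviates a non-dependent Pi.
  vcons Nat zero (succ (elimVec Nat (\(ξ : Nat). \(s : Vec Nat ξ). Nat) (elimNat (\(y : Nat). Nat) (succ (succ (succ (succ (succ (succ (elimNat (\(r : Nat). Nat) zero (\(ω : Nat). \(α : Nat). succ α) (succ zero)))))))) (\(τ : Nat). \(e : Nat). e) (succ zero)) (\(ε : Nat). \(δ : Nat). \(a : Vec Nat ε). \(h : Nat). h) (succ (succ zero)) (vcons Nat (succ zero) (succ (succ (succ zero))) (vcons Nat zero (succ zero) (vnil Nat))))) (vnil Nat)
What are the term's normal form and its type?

normal form:
  vcons Nat zero (succ (succ (succ (succ (succ (succ (succ (succ zero)))))))) (vnil Nat)
the term's type:
  Vec Nat (succ zero)
observation: the leftmost-outermost redex is an elimVec iota-redex, and normalization takes 19 steps.


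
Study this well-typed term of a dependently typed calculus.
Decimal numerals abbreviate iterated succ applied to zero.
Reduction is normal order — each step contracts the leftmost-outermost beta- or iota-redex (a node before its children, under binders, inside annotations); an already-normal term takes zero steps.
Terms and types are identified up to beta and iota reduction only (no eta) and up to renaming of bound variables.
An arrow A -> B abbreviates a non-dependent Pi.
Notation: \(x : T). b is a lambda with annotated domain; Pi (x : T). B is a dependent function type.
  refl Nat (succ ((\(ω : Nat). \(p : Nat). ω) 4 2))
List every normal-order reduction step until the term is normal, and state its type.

reduction (normal order):
  refl Nat (succ ((\(ω : Nat). \(p : Nat). ω) 4 2))
  ~> refl Nat (succ ((\(ω : Nat). 4) 2))
  ~> refl Nat 5
inferred type:
  Eq Nat 5 5


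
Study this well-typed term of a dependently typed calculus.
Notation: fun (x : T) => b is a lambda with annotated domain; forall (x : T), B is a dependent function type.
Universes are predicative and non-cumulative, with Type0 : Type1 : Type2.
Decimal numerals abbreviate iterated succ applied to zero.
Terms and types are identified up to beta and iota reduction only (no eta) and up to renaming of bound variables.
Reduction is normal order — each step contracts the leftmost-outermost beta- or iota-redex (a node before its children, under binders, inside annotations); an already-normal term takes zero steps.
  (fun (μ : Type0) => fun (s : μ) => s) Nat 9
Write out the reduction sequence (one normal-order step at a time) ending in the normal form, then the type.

normal-order reduction:
  (fun (μ : Type0) => fun (s : μ) => s) Nat 9
  ~> (fun (μ : Nat) => μ) 9
  ~> 9
type:
  Nat


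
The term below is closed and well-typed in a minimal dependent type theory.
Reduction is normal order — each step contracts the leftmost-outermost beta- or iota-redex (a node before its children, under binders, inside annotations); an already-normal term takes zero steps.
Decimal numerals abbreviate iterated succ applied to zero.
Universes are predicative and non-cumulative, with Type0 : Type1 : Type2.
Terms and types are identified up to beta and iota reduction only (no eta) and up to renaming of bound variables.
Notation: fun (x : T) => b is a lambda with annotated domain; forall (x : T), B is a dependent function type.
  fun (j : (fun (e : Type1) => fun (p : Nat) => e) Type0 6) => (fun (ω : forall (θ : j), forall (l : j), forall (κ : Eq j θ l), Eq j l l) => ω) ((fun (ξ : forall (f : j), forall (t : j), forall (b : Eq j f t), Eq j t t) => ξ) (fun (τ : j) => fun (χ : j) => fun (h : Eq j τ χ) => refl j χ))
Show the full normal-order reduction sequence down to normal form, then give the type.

normal-order reduction:
  fun (j : (fun (e : Type1) => fun (p : Nat) => e) Type0 6) => (fun (ω : forall (θ : j), forall (l : j), forall (κ : Eq j θ l), Eq j l l) => ω) ((fun (ξ : forall (f : j), forall (t : j), forall (b : Eq j f t), Eq j t t) => ξ) (fun (τ : j) => fun (χ : j) => fun (h : Eq j τ χ) => refl j χ))
  ~> fun (j : (fun (e : Nat) => Type0) 6) => (fun (p : forall (ω : j), forall (θ : j), forall (l : Eq j ω θ), Eq j θ θ) => p) ((fun (κ : forall (ξ : j), forall (f : j), forall (t : Eq j ξ f), Eq j f f) => κ) (fun (b : j) => fun (τ : j) => fun (χ : Eq j b τ) => refl j τ))
  ~> fun (j : Type0) => (fun (e : forall (p : j), forall (ω : j), forall (θ : Eq j p ω), Eq j ω ω) => e) ((fun (l : forall (κ : j), forall (ξ : j), forall (f : Eq j κ ξ), Eq j ξ ξ) => l) (fun (t : j) => fun (b : j) => fun (τ : Eq j t b) => refl j b))
  ~> fun (j : Type0) => (fun (e : forall (p : j), forall (ω : j), forall (θ : Eq j p ω), Eq j ω ω) => e) (fun (l : j) => fun (κ : j) => fun (ξ : Eq j l κ) => refl j κ)
  ~> fun (j : Type0) => fun (e : j) => fun (p : j) => fun (ω : Eq j e p) => refl j p
type:
  forall (j : Type0), forall (e : j), forall (p : j), forall (ω : Eq j e p), Eq j p p


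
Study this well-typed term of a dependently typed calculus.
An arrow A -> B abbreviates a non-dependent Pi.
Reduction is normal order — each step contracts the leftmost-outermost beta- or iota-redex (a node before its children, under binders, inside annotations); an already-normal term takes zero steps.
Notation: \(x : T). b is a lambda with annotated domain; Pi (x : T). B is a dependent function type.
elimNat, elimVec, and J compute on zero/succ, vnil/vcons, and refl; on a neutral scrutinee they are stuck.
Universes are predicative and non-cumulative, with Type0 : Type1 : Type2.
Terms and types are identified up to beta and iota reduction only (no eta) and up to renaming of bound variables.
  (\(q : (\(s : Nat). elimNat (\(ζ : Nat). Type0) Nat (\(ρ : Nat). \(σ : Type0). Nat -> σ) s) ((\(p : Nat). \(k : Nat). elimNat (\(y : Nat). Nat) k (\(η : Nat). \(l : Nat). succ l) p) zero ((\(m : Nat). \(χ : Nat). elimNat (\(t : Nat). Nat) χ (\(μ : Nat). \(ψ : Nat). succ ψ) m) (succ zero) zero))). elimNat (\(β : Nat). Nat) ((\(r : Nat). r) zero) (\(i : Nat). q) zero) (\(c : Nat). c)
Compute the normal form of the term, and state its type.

resulting normal form:
  zero
inferred type:
  Nat
observation: 3 normal-order steps separate the term from its normal form.


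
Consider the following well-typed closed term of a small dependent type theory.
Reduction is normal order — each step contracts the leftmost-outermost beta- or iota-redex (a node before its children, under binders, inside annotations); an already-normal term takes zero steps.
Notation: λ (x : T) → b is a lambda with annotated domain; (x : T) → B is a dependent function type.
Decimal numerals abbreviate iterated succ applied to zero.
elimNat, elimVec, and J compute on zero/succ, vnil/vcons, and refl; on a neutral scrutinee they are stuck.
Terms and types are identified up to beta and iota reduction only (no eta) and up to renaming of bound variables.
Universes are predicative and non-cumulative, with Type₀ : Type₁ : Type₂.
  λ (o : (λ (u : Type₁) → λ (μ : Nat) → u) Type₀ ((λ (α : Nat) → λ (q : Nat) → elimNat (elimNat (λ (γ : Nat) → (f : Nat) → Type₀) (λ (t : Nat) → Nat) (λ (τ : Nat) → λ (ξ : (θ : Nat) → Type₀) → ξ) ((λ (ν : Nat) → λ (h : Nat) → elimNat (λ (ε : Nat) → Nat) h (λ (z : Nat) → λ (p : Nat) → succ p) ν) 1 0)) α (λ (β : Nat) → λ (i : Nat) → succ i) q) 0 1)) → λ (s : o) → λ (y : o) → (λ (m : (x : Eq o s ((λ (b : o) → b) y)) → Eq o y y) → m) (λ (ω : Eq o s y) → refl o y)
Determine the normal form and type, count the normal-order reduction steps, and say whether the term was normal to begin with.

reduced normal form:
  λ (o : Type₀) → λ (u : o) → λ (μ : o) → λ (α : Eq o u μ) → refl o μ
type:
  (o : Type₀) → (u : o) → (μ : o) → (α : Eq o u μ) → Eq o μ μ
steps to reach normal form (normal order): 3
started in normal form: no
first redex: a beta-redex


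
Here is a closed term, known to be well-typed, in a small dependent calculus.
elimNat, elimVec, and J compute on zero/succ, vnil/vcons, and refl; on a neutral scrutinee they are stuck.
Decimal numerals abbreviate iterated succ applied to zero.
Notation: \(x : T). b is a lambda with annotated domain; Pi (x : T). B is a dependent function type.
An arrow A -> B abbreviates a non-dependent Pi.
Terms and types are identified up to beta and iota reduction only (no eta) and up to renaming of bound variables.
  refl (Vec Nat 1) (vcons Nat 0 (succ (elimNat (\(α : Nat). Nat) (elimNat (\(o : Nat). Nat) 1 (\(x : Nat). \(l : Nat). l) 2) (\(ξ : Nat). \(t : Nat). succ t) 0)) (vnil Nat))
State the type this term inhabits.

type:
  Eq (Vec Nat 1) (vcons Nat 0 2 (vnil Nat)) (vcons Nat 0 2 (vnil Nat))


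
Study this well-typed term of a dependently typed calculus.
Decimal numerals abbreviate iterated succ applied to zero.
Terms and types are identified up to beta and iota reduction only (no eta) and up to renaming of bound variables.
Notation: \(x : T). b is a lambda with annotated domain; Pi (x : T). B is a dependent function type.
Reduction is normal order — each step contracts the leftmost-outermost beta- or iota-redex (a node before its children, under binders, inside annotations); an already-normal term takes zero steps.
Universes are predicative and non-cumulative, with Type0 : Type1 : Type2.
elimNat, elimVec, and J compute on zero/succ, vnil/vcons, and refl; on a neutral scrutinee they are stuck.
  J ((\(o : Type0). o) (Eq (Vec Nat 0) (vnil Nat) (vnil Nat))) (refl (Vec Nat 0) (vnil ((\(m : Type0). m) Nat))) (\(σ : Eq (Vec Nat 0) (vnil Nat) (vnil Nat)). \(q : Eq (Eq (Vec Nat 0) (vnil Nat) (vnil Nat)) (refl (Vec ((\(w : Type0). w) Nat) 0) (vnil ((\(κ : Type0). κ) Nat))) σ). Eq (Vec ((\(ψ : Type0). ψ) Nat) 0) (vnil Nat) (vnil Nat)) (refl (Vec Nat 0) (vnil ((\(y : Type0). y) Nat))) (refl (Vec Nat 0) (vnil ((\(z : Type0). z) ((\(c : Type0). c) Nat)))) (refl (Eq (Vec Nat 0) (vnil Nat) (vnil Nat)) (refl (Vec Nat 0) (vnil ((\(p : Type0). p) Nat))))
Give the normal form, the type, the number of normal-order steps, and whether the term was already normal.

resulting normal form:
  refl (Vec Nat 0) (vnil Nat)
the term's type:
  Eq (Vec Nat 0) (vnil Nat) (vnil Nat)
steps to reach normal form (normal order): 2
already normal: no
first contracted redex: a J iota-redex


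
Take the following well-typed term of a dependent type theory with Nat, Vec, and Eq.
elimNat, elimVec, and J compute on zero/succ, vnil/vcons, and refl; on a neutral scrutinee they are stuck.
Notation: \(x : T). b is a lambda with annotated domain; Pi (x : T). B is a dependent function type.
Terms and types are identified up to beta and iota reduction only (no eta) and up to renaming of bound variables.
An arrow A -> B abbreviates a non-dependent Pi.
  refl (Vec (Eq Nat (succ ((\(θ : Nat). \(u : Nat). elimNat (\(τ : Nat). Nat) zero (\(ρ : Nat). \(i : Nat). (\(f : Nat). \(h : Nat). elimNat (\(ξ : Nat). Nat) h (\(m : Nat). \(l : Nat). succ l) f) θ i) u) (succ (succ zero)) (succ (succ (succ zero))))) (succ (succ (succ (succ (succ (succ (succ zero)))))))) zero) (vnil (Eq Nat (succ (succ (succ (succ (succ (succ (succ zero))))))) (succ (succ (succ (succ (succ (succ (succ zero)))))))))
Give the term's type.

inferred type:
  Eq (Vec (Eq Nat (succ (succ (succ (succ (succ (succ (succ zero))))))) (succ (succ (succ (succ (succ (succ (succ zero)))))))) zero) (vnil (Eq Nat (succ (succ (succ (succ (succ (succ (succ zero))))))) (succ (succ (succ (succ (succ (succ (succ zero))))))))) (vnil (Eq Nat (succ (succ (succ (succ (succ (succ (succ zero))))))) (succ (succ (succ (succ (succ (succ (succ zero)))))))))


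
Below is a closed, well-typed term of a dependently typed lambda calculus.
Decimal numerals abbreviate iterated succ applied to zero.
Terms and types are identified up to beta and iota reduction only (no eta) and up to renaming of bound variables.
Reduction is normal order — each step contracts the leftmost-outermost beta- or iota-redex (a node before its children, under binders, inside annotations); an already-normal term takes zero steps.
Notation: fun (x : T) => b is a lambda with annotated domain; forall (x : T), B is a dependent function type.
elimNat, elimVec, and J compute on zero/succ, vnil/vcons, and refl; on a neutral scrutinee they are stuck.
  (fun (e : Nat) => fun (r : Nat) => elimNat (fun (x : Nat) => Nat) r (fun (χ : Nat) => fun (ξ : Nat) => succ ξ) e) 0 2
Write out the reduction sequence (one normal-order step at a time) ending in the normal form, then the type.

reduction (normal order):
  (fun (e : Nat) => fun (r : Nat) => elimNat (fun (x : Nat) => Nat) r (fun (χ : Nat) => fun (ξ : Nat) => succ ξ) e) 0 2
  ~> (fun (e : Nat) => elimNat (fun (r : Nat) => Nat) e (fun (x : Nat) => fun (χ : Nat) => succ χ) 0) 2
  ~> elimNat (fun (e : Nat) => Nat) 2 (fun (r : Nat) => fun (x : Nat) => succ x) 0
  ~> 2
type:
  Nat


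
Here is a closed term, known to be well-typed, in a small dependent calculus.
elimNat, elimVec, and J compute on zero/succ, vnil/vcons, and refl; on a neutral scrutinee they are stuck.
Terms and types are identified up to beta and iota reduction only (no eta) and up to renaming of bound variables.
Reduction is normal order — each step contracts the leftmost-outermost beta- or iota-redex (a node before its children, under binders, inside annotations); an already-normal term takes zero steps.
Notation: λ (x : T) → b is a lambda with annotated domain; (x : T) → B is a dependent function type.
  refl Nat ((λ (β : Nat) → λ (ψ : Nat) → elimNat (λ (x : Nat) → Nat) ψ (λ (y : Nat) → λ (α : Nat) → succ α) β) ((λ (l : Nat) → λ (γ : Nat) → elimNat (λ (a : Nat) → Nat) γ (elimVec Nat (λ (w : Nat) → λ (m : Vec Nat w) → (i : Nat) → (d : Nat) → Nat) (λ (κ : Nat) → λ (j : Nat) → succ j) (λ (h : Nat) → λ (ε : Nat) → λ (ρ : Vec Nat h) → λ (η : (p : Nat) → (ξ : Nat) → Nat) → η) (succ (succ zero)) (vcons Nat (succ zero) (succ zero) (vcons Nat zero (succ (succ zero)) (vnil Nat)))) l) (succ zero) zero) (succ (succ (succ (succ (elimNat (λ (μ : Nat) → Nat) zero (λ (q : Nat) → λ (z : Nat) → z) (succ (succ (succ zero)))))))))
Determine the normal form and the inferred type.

resulting normal form:
  refl Nat (succ (succ (succ (succ (succ zero)))))
inferred type:
  Eq Nat (succ (succ (succ (succ (succ zero))))) (succ (succ (succ (succ (succ zero)))))


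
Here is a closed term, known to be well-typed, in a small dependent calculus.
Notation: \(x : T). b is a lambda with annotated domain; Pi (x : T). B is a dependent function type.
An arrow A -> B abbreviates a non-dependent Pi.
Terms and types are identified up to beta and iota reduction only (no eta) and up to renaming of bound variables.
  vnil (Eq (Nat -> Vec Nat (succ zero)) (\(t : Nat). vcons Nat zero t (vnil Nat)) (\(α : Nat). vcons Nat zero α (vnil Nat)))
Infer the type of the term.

the term's type:
  Vec (Eq (Nat -> Vec Nat (succ zero)) (\(t : Nat). vcons Nat zero t (vnil Nat)) (\(α : Nat). vcons Nat zero α (vnil Nat))) zero


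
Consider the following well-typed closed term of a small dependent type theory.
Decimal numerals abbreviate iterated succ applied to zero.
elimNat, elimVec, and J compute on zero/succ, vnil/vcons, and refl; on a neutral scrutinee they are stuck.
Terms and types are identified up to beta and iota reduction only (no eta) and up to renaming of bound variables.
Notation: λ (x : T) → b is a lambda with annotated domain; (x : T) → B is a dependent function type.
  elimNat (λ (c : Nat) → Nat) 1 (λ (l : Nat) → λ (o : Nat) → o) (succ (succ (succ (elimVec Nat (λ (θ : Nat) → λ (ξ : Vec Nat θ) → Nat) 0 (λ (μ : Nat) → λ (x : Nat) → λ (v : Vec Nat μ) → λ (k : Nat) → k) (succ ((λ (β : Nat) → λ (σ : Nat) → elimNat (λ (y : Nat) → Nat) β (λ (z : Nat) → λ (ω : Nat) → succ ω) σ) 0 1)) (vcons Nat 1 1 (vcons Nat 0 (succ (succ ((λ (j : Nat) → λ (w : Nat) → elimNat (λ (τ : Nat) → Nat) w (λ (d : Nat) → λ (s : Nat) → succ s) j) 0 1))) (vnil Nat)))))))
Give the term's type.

inferred type:
  Nat


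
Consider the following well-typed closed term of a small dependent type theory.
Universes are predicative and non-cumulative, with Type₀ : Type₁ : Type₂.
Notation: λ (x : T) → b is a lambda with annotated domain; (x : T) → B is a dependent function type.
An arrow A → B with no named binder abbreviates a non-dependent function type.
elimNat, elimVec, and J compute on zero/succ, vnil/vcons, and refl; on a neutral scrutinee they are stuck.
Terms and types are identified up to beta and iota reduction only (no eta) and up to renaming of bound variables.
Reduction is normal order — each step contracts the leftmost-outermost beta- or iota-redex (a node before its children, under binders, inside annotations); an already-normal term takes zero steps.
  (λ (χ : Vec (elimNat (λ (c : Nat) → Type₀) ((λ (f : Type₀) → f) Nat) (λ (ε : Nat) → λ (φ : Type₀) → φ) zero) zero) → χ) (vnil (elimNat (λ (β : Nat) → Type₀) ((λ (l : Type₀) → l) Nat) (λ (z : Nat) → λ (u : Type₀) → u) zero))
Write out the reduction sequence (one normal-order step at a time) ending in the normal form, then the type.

reduction (normal order):
  (λ (χ : Vec (elimNat (λ (c : Nat) → Type₀) ((λ (f : Type₀) → f) Nat) (λ (ε : Nat) → λ (φ : Type₀) → φ) zero) zero) → χ) (vnil (elimNat (λ (β : Nat) → Type₀) ((λ (l : Type₀) → l) Nat) (λ (z : Nat) → λ (u : Type₀) → u) zero))
  ~> vnil (elimNat (λ (χ : Nat) → Type₀) ((λ (c : Type₀) → c) Nat) (λ (f : Nat) → λ (ε : Type₀) → ε) zero)
  ~> vnil ((λ (χ : Type₀) → χ) Nat)
  ~> vnil Nat
inferred type:
  Vec Nat zero


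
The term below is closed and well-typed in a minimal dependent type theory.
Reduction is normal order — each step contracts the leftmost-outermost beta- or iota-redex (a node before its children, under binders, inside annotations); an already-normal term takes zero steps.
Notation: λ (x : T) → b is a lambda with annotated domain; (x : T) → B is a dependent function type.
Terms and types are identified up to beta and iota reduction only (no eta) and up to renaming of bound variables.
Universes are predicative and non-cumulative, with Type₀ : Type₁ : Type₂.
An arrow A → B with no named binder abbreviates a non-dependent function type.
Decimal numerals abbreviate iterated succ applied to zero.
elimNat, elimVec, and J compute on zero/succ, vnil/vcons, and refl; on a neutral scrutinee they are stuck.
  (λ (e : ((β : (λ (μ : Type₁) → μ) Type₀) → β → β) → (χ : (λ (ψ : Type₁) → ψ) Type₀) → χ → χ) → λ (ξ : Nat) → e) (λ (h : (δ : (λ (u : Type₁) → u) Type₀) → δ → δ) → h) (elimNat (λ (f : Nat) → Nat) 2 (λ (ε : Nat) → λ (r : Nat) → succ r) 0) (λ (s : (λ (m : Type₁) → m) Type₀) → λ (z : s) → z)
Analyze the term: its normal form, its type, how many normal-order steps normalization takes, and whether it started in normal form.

resulting normal form:
  λ (e : Type₀) → λ (β : e) → β
the term's type:
  (e : Type₀) → e → e
reduction steps (normal order): 4
started in normal form: no
first contracted redex: a beta-redex


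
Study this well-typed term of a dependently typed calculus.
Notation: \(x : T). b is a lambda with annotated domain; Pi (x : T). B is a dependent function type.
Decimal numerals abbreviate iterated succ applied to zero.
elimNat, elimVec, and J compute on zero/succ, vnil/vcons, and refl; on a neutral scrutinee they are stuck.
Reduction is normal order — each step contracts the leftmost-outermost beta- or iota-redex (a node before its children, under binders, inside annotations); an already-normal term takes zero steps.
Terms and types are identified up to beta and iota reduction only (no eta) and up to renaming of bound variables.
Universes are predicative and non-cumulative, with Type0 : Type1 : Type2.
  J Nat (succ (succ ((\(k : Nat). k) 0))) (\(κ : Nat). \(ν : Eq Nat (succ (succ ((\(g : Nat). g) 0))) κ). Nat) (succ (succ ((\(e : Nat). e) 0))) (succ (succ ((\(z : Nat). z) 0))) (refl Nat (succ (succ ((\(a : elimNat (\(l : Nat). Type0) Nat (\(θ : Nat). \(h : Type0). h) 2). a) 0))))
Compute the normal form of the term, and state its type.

resulting normal form:
  2
inferred type:
  Nat


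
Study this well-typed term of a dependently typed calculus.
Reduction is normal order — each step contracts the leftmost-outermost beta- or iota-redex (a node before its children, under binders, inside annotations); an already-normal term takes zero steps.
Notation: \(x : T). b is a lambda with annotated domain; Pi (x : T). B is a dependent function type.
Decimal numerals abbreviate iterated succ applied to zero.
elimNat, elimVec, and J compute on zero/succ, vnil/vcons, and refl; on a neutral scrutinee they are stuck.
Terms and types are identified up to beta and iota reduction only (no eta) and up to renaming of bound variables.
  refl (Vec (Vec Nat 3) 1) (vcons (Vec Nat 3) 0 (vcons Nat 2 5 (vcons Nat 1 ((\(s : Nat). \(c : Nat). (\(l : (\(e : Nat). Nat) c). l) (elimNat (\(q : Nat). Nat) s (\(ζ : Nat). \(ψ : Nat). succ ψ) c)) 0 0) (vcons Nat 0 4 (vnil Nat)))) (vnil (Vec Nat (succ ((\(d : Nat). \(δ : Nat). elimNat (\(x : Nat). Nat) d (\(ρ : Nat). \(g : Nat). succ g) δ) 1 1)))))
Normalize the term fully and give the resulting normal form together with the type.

normal form:
  refl (Vec (Vec Nat 3) 1) (vcons (Vec Nat 3) 0 (vcons Nat 2 5 (vcons Nat 1 0 (vcons Nat 0 4 (vnil Nat)))) (vnil (Vec Nat 3)))
type:
  Eq (Vec (Vec Nat 3) 1) (vcons (Vec Nat 3) 0 (vcons Nat 2 5 (vcons Nat 1 0 (vcons Nat 0 4 (vnil Nat)))) (vnil (Vec Nat 3))) (vcons (Vec Nat 3) 0 (vcons Nat 2 5 (vcons Nat 1 0 (vcons Nat 0 4 (vnil Nat)))) (vnil (Vec Nat 3)))
observation: the term reaches its normal form after 10 normal-order steps.


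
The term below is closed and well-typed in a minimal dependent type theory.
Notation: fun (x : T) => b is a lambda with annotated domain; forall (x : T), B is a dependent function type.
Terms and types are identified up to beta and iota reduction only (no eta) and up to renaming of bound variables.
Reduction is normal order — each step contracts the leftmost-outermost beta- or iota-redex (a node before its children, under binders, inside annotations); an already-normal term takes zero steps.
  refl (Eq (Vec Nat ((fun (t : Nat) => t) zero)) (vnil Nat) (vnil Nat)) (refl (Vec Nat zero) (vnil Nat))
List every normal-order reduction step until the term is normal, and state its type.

normal-order reduction sequence:
  refl (Eq (Vec Nat ((fun (t : Nat) => t) zero)) (vnil Nat) (vnil Nat)) (refl (Vec Nat zero) (vnil Nat))
  ~> refl (Eq (Vec Nat zero) (vnil Nat) (vnil Nat)) (refl (Vec Nat zero) (vnil Nat))
the term's type:
  Eq (Eq (Vec Nat zero) (vnil Nat) (vnil Nat)) (refl (Vec Nat zero) (vnil Nat)) (refl (Vec Nat zero) (vnil Nat))


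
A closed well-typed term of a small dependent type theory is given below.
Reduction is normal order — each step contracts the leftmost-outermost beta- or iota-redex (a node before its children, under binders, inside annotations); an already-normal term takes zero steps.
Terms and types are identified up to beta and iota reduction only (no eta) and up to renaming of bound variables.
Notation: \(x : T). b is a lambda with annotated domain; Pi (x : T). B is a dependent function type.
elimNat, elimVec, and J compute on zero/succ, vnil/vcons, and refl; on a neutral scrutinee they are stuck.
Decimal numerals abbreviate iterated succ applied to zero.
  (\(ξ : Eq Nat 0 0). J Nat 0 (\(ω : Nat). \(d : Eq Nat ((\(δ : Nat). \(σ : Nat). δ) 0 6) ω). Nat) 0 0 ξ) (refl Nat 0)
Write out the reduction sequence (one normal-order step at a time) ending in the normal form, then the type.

normal-order reduction sequence:
  (\(ξ : Eq Nat 0 0). J Nat 0 (\(ω : Nat). \(d : Eq Nat ((\(δ : Nat). \(σ : Nat). δ) 0 6) ω). Nat) 0 0 ξ) (refl Nat 0)
  ~> J Nat 0 (\(ξ : Nat). \(ω : Eq Nat ((\(d : Nat). \(δ : Nat). d) 0 6) ξ). Nat) 0 0 (refl Nat 0)
  ~> 0
inferred type:
  Nat


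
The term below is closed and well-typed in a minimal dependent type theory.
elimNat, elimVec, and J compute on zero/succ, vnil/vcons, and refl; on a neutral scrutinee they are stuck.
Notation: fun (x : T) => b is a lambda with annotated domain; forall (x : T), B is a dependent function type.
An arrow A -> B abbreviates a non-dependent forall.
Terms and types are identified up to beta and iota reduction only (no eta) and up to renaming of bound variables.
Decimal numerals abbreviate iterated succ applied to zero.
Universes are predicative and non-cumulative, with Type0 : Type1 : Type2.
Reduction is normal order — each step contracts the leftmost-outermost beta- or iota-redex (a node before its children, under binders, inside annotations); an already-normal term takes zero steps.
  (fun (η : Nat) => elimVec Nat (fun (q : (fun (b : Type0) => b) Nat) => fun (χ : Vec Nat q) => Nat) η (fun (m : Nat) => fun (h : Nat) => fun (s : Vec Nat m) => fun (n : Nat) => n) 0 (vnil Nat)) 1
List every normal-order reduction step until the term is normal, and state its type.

normal-order reduction:
  (fun (η : Nat) => elimVec Nat (fun (q : (fun (b : Type0) => b) Nat) => fun (χ : Vec Nat q) => Nat) η (fun (m : Nat) => fun (h : Nat) => fun (s : Vec Nat m) => fun (n : Nat) => n) 0 (vnil Nat)) 1
  ~> elimVec Nat (fun (η : (fun (q : Type0) => q) Nat) => fun (b : Vec Nat η) => Nat) 1 (fun (χ : Nat) => fun (m : Nat) => fun (h : Vec Nat χ) => fun (s : Nat) => s) 0 (vnil Nat)
  ~> 1
inferred type:
  Nat


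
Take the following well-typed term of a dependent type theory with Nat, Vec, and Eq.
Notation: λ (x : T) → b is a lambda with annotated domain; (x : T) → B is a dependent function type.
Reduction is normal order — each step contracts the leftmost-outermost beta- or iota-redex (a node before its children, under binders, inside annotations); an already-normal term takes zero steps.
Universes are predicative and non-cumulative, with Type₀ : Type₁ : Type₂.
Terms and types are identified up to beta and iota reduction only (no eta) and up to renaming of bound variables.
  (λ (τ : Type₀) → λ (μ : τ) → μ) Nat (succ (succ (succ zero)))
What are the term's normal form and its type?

resulting normal form:
  succ (succ (succ zero))
the term's type:
  Nat


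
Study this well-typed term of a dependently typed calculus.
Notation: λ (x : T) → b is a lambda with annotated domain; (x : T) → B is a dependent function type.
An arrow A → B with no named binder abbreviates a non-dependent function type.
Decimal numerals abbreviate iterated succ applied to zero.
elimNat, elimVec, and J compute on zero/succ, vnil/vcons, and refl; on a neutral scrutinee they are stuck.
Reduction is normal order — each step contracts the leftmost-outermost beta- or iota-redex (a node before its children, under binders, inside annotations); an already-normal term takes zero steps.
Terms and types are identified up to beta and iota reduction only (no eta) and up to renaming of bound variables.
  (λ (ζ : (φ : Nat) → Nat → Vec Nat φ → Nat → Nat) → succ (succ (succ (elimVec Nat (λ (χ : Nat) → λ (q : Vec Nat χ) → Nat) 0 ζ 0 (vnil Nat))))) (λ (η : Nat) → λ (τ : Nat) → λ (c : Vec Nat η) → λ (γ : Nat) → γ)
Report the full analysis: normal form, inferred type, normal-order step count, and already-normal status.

reduced normal form:
  3
type:
  Nat
reduction steps (normal order): 2
started in normal form: no
first redex: a beta-redex


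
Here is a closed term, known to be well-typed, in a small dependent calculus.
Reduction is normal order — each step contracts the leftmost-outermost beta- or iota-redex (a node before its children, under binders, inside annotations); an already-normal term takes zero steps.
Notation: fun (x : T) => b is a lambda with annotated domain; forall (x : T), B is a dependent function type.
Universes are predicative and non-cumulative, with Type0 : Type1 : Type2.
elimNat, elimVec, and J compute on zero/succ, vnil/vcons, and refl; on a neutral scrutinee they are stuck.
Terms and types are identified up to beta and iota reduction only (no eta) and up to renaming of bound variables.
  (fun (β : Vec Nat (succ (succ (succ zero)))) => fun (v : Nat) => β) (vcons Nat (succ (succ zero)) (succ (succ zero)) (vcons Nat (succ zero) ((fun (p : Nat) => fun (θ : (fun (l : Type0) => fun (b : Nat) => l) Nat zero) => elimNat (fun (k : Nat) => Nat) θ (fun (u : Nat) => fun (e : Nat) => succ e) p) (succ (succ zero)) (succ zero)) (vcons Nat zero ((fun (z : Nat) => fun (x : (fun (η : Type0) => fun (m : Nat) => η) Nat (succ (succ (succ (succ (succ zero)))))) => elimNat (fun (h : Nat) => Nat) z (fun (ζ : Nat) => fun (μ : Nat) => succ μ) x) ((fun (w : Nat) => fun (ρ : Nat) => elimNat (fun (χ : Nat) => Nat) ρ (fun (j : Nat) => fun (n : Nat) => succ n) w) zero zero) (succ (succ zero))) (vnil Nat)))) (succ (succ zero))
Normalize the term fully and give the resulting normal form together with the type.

normal form:
  vcons Nat (succ (succ zero)) (succ (succ zero)) (vcons Nat (succ zero) (succ (succ (succ zero))) (vcons Nat zero (succ (succ zero)) (vnil Nat)))
the term's type:
  Vec Nat (succ (succ (succ zero)))
observation: the term reaches its normal form after 23 normal-order steps.


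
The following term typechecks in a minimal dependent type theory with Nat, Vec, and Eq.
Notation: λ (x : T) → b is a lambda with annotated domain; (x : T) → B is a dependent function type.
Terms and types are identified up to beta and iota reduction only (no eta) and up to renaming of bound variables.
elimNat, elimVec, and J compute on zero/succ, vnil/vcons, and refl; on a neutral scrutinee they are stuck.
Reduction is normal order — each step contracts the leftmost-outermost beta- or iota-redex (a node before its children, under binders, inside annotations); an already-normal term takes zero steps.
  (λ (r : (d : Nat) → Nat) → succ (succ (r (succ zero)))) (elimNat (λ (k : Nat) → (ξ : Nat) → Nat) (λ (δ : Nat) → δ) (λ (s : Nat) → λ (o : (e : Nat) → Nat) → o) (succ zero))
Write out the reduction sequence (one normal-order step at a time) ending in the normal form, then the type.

normal-order reduction:
  (λ (r : (d : Nat) → Nat) → succ (succ (r (succ zero)))) (elimNat (λ (k : Nat) → (ξ : Nat) → Nat) (λ (δ : Nat) → δ) (λ (s : Nat) → λ (o : (e : Nat) → Nat) → o) (succ zero))
  ~> succ (succ (elimNat (λ (r : Nat) → (d : Nat) → Nat) (λ (k : Nat) → k) (λ (ξ : Nat) → λ (δ : (s : Nat) → Nat) → δ) (succ zero) (succ zero)))
  ~> succ (succ ((λ (r : Nat) → λ (d : (k : Nat) → Nat) → d) zero (elimNat (λ (ξ : Nat) → (δ : Nat) → Nat) (λ (s : Nat) → s) (λ (o : Nat) → λ (e : (y : Nat) → Nat) → e) zero) (succ zero)))
  ~> succ (succ ((λ (r : (d : Nat) → Nat) → r) (elimNat (λ (k : Nat) → (ξ : Nat) → Nat) (λ (δ : Nat) → δ) (λ (s : Nat) → λ (o : (e : Nat) → Nat) → o) zero) (succ zero)))
  ~> succ (succ (elimNat (λ (r : Nat) → (d : Nat) → Nat) (λ (k : Nat) → k) (λ (ξ : Nat) → λ (δ : (s : Nat) → Nat) → δ) zero (succ zero)))
  ~> succ (succ ((λ (r : Nat) → r) (succ zero)))
  ~> succ (succ (succ zero))
the term's type:
  Nat


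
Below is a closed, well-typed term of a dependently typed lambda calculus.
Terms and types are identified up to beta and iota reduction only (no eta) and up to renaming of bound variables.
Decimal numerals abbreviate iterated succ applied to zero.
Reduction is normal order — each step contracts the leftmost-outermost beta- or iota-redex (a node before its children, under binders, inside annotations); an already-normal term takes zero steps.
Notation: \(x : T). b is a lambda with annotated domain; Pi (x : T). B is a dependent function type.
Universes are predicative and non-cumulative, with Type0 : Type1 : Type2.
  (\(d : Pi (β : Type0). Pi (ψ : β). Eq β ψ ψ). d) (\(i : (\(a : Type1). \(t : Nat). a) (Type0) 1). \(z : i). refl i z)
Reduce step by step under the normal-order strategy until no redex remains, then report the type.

normal-order reduction:
  (\(d : Pi (β : Type0). Pi (ψ : β). Eq β ψ ψ). d) (\(i : (\(a : Type1). \(t : Nat). a) (Type0) 1). \(z : i). refl i z)
  ~> \(d : (\(β : Type1). \(ψ : Nat). β) (Type0) 1). \(i : d). refl d i
  ~> \(d : (\(β : Nat). Type0) 1). \(ψ : d). refl d ψ
  ~> \(d : Type0). \(β : d). refl d β
type:
  Pi (d : Type0). Pi (β : d). Eq d β β


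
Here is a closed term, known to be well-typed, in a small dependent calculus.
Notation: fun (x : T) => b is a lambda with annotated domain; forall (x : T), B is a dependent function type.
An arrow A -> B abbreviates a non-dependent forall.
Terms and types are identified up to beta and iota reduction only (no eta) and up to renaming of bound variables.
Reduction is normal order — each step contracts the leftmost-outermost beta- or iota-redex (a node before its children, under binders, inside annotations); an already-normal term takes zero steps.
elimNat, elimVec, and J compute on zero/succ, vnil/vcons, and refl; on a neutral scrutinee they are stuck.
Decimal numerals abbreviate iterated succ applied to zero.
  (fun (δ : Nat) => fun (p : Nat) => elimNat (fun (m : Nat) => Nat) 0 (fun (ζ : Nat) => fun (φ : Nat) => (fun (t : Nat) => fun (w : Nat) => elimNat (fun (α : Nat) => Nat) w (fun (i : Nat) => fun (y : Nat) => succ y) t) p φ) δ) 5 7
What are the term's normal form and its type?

resulting normal form:
  35
type:
  Nat
observation: 138 normal-order steps separate the term from its normal form.
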